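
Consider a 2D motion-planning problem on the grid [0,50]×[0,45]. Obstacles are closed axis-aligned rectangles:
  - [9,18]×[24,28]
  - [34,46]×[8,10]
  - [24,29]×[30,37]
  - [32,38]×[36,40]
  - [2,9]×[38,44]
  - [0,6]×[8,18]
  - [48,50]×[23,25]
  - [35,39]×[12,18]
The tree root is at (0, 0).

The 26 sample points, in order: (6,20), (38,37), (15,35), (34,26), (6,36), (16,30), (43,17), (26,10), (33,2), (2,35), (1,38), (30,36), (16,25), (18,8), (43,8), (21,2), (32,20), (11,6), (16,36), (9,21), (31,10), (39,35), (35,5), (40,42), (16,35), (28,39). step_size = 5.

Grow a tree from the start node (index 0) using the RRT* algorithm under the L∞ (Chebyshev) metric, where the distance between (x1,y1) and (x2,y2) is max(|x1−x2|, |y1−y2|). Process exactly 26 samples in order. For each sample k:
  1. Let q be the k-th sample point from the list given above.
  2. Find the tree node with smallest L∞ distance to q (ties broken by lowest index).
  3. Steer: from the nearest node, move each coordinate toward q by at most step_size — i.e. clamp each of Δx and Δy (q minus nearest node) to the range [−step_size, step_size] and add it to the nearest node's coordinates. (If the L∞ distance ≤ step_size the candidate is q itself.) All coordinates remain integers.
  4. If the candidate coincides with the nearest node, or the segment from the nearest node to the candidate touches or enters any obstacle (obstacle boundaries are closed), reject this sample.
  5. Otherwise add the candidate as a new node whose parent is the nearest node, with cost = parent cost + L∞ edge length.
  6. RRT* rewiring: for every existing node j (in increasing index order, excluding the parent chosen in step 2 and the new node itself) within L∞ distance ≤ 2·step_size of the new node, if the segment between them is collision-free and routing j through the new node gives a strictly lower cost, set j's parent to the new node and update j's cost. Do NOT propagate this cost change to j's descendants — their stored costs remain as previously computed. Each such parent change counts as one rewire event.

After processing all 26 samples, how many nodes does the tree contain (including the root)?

Node count: 20

1. q=(6,20) nearest=0 d=20 new=(5,5) → add node 1 parent=0 cost=5
2. q=(38,37) nearest=1 d=33 new=(10,10) → add node 2 parent=1 cost=10
3. q=(15,35) nearest=2 d=25 new=(15,15) → add node 3 parent=2 cost=15
4. q=(34,26) nearest=3 d=19 new=(20,20) → add node 4 parent=3 cost=20
5. q=(6,36) nearest=4 d=16 new=(15,25) → blocked by [9,18]×[24,28], reject
6. q=(16,30) nearest=4 d=10 new=(16,25) → blocked by [9,18]×[24,28], reject
7. q=(43,17) nearest=4 d=23 new=(25,17) → add node 5 parent=4 cost=25
8. q=(26,10) nearest=5 d=7 new=(26,12) → add node 6 parent=5 cost=30
9. q=(33,2) nearest=6 d=10 new=(31,7) → add node 7 parent=6 cost=35
10. q=(2,35) nearest=4 d=18 new=(15,25) → blocked by [9,18]×[24,28], reject
11. q=(1,38) nearest=4 d=19 new=(15,25) → blocked by [9,18]×[24,28], reject
12. q=(30,36) nearest=4 d=16 new=(25,25) → add node 8 parent=4 cost=25
13. q=(16,25) nearest=4 d=5 new=(16,25) → blocked by [9,18]×[24,28], reject
14. q=(18,8) nearest=3 d=7 new=(18,10) → add node 9 parent=3 cost=20; rewire 6→9 (28<30)
15. q=(43,8) nearest=7 d=12 new=(36,8) → blocked by [34,46]×[8,10], reject
16. q=(21,2) nearest=9 d=8 new=(21,5) → add node 10 parent=9 cost=25
17. q=(32,20) nearest=5 d=7 new=(30,20) → add node 11 parent=5 cost=30
18. q=(11,6) nearest=2 d=4 new=(11,6) → add node 12 parent=2 cost=14; rewire 10→12 (24<25)
19. q=(16,36) nearest=8 d=11 new=(20,30) → add node 13 parent=8 cost=30
20. q=(9,21) nearest=3 d=6 new=(10,20) → add node 14 parent=3 cost=20
21. q=(31,10) nearest=7 d=3 new=(31,10) → add node 15 parent=7 cost=38
22. q=(39,35) nearest=8 d=14 new=(30,30) → add node 16 parent=8 cost=30
23. q=(35,5) nearest=7 d=4 new=(35,5) → add node 17 parent=7 cost=39
24. q=(40,42) nearest=16 d=12 new=(35,35) → add node 18 parent=16 cost=35
25. q=(16,35) nearest=13 d=5 new=(16,35) → add node 19 parent=13 cost=35
26. q=(28,39) nearest=18 d=7 new=(30,39) → blocked by [32,38]×[36,40], reject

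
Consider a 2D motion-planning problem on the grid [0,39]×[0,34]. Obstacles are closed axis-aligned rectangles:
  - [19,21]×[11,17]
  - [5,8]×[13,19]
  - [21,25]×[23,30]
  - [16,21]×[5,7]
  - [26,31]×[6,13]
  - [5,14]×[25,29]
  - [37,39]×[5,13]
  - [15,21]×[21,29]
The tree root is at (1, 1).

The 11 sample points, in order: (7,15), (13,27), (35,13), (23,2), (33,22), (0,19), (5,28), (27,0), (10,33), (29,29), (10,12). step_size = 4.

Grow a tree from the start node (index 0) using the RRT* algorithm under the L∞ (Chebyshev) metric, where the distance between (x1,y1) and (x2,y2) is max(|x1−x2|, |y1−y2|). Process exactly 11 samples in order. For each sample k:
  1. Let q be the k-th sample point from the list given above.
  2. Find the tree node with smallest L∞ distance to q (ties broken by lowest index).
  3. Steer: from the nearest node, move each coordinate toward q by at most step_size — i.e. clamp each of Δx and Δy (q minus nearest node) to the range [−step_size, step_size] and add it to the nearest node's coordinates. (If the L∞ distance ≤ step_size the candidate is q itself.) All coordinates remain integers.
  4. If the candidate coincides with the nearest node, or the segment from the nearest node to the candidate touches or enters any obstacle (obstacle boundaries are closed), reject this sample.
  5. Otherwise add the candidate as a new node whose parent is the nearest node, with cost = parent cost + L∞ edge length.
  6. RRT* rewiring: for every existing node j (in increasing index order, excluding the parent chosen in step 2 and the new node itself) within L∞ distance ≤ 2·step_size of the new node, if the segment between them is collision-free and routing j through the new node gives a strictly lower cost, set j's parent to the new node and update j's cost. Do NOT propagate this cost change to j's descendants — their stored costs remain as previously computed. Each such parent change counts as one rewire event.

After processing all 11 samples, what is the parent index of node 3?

1. q=(7,15) nearest=0 d=14 new=(5,5) → add node 1 parent=0 cost=4
2. q=(13,27) nearest=1 d=22 new=(9,9) → add node 2 parent=1 cost=8
3. q=(35,13) nearest=2 d=26 new=(13,13) → add node 3 parent=2 cost=12
4. q=(23,2) nearest=3 d=11 new=(17,9) → add node 4 parent=3 cost=16
5. q=(33,22) nearest=4 d=16 new=(21,13) → blocked by [19,21]×[11,17], reject
6. q=(0,19) nearest=2 d=10 new=(5,13) → blocked by [5,8]×[13,19], reject
7. q=(5,28) nearest=3 d=15 new=(9,17) → add node 5 parent=3 cost=16
8. q=(27,0) nearest=4 d=10 new=(21,5) → blocked by [16,21]×[5,7], reject
9. q=(10,33) nearest=5 d=16 new=(10,21) → add node 6 parent=5 cost=20
10. q=(29,29) nearest=3 d=16 new=(17,17) → add node 7 parent=3 cost=16
11. q=(10,12) nearest=2 d=3 new=(10,12) → add node 8 parent=2 cost=11

Parent of node 3: 2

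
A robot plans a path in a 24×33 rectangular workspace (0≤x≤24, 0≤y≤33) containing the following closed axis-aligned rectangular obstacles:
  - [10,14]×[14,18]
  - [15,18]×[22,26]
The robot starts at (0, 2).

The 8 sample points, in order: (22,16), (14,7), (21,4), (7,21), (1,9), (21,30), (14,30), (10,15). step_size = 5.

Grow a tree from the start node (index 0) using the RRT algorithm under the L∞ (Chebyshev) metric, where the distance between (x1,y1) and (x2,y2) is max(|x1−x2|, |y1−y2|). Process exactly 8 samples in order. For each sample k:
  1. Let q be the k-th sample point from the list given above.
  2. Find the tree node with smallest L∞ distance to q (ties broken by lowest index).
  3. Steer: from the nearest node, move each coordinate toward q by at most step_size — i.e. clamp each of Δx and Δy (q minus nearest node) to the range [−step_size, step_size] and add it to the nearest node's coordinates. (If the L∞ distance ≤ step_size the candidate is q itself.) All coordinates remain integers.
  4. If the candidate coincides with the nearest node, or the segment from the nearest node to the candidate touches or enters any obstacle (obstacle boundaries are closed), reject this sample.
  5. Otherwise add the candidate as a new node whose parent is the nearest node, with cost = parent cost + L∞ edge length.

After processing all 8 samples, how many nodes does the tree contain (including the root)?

Node count: 6

1. q=(22,16) nearest=0 d=22 new=(5,7) → add node 1 parent=0 cost=5
2. q=(14,7) nearest=1 d=9 new=(10,7) → add node 2 parent=1 cost=10
3. q=(21,4) nearest=2 d=11 new=(15,4) → add node 3 parent=2 cost=15
4. q=(7,21) nearest=1 d=14 new=(7,12) → add node 4 parent=1 cost=10
5. q=(1,9) nearest=1 d=4 new=(1,9) → add node 5 parent=1 cost=9
6. q=(21,30) nearest=4 d=18 new=(12,17) → blocked by [10,14]×[14,18], reject
7. q=(14,30) nearest=4 d=18 new=(12,17) → blocked by [10,14]×[14,18], reject
8. q=(10,15) nearest=4 d=3 new=(10,15) → blocked by [10,14]×[14,18], reject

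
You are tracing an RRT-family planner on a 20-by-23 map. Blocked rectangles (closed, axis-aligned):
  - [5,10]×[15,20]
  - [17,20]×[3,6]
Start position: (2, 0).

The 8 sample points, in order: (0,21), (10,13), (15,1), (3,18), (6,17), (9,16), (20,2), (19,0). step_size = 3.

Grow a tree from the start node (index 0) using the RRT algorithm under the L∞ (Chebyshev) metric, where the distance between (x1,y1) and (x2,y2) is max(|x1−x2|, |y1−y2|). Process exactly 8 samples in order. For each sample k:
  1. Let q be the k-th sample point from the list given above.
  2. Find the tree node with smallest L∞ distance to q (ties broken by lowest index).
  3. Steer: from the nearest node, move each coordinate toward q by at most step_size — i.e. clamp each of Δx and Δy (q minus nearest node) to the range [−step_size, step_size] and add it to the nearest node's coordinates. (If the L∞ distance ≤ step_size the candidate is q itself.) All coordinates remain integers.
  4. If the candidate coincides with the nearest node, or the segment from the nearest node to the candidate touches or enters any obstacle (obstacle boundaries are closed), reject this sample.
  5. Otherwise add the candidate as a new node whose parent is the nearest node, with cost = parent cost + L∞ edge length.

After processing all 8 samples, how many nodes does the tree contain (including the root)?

1. q=(0,21) nearest=0 d=21 new=(0,3) → add node 1 parent=0 cost=3
2. q=(10,13) nearest=1 d=10 new=(3,6) → add node 2 parent=1 cost=6
3. q=(15,1) nearest=2 d=12 new=(6,3) → add node 3 parent=2 cost=9
4. q=(3,18) nearest=2 d=12 new=(3,9) → add node 4 parent=2 cost=9
5. q=(6,17) nearest=4 d=8 new=(6,12) → add node 5 parent=4 cost=12
6. q=(9,16) nearest=5 d=4 new=(9,15) → blocked by [5,10]×[15,20], reject
7. q=(20,2) nearest=3 d=14 new=(9,2) → add node 6 parent=3 cost=12
8. q=(19,0) nearest=6 d=10 new=(12,0) → add node 7 parent=6 cost=15

Node count: 8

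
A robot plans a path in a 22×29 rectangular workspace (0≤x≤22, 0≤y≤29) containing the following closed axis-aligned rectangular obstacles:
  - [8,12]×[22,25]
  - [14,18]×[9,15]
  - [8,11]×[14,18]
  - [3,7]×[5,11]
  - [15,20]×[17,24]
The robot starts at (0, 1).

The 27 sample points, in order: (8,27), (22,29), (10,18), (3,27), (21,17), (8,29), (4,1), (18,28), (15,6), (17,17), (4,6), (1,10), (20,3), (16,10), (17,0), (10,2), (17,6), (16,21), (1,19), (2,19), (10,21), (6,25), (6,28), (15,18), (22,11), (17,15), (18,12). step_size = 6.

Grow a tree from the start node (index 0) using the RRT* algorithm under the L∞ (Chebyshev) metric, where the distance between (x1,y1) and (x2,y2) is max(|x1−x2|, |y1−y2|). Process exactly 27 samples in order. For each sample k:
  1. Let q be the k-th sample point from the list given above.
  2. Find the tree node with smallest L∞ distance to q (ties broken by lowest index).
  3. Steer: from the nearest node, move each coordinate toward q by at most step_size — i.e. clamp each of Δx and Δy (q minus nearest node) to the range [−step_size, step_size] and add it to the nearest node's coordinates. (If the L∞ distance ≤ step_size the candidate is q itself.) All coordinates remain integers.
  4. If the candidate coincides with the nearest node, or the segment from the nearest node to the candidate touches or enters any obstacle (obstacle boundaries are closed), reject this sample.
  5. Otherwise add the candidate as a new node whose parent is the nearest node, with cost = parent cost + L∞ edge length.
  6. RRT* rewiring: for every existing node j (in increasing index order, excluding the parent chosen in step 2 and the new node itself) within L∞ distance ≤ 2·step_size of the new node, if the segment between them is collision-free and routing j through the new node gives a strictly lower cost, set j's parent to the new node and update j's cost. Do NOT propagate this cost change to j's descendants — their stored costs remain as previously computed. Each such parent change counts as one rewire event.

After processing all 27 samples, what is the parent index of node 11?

Parent of node 11: 10

1. q=(8,27) nearest=0 d=26 new=(6,7) → blocked by [3,7]×[5,11], reject
2. q=(22,29) nearest=0 d=28 new=(6,7) → blocked by [3,7]×[5,11], reject
3. q=(10,18) nearest=0 d=17 new=(6,7) → blocked by [3,7]×[5,11], reject
4. q=(3,27) nearest=0 d=26 new=(3,7) → blocked by [3,7]×[5,11], reject
5. q=(21,17) nearest=0 d=21 new=(6,7) → blocked by [3,7]×[5,11], reject
6. q=(8,29) nearest=0 d=28 new=(6,7) → blocked by [3,7]×[5,11], reject
7. q=(4,1) nearest=0 d=4 new=(4,1) → add node 1 parent=0 cost=4
8. q=(18,28) nearest=0 d=27 new=(6,7) → blocked by [3,7]×[5,11], reject
9. q=(15,6) nearest=1 d=11 new=(10,6) → add node 2 parent=1 cost=10
10. q=(17,17) nearest=2 d=11 new=(16,12) → blocked by [14,18]×[9,15], reject
11. q=(4,6) nearest=0 d=5 new=(4,6) → blocked by [3,7]×[5,11], reject
12. q=(1,10) nearest=0 d=9 new=(1,7) → add node 3 parent=0 cost=6
13. q=(20,3) nearest=2 d=10 new=(16,3) → add node 4 parent=2 cost=16
14. q=(16,10) nearest=2 d=6 new=(16,10) → blocked by [14,18]×[9,15], reject
15. q=(17,0) nearest=4 d=3 new=(17,0) → add node 5 parent=4 cost=19
16. q=(10,2) nearest=2 d=4 new=(10,2) → add node 6 parent=2 cost=14
17. q=(17,6) nearest=4 d=3 new=(17,6) → add node 7 parent=4 cost=19
18. q=(16,21) nearest=2 d=15 new=(16,12) → blocked by [14,18]×[9,15], reject
19. q=(1,19) nearest=3 d=12 new=(1,13) → add node 8 parent=3 cost=12
20. q=(2,19) nearest=8 d=6 new=(2,19) → add node 9 parent=8 cost=18
21. q=(10,21) nearest=9 d=8 new=(8,21) → add node 10 parent=9 cost=24
22. q=(6,25) nearest=10 d=4 new=(6,25) → add node 11 parent=10 cost=28
23. q=(6,28) nearest=11 d=3 new=(6,28) → add node 12 parent=11 cost=31
24. q=(15,18) nearest=10 d=7 new=(14,18) → add node 13 parent=10 cost=30
25. q=(22,11) nearest=7 d=5 new=(22,11) → add node 14 parent=7 cost=24
26. q=(17,15) nearest=13 d=3 new=(17,15) → blocked by [14,18]×[9,15], reject
27. q=(18,12) nearest=14 d=4 new=(18,12) → blocked by [14,18]×[9,15], reject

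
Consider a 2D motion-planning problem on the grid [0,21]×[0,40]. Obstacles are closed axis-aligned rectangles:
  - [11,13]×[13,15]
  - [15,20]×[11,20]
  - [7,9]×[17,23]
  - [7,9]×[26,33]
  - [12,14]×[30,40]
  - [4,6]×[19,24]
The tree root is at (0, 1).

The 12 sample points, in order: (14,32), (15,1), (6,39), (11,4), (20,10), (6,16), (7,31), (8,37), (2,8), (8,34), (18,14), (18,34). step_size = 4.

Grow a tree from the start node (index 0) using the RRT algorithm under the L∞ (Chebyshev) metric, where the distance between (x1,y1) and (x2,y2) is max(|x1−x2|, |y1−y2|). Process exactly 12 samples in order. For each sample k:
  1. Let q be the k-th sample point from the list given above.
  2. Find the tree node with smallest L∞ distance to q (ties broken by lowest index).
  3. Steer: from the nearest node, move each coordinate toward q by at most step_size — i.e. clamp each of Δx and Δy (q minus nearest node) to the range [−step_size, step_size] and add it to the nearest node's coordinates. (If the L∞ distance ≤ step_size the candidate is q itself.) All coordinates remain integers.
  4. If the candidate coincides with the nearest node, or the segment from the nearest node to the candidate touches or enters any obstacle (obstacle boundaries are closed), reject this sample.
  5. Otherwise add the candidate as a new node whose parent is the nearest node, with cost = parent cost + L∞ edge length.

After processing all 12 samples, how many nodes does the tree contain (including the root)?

1. q=(14,32) nearest=0 d=31 new=(4,5) → add node 1 parent=0 cost=4
2. q=(15,1) nearest=1 d=11 new=(8,1) → add node 2 parent=1 cost=8
3. q=(6,39) nearest=1 d=34 new=(6,9) → add node 3 parent=1 cost=8
4. q=(11,4) nearest=2 d=3 new=(11,4) → add node 4 parent=2 cost=11
5. q=(20,10) nearest=4 d=9 new=(15,8) → add node 5 parent=4 cost=15
6. q=(6,16) nearest=3 d=7 new=(6,13) → add node 6 parent=3 cost=12
7. q=(7,31) nearest=6 d=18 new=(7,17) → blocked by [7,9]×[17,23], reject
8. q=(8,37) nearest=6 d=24 new=(8,17) → blocked by [7,9]×[17,23], reject
9. q=(2,8) nearest=1 d=3 new=(2,8) → add node 7 parent=1 cost=7
10. q=(8,34) nearest=6 d=21 new=(8,17) → blocked by [7,9]×[17,23], reject
11. q=(18,14) nearest=5 d=6 new=(18,12) → blocked by [15,20]×[11,20], reject
12. q=(18,34) nearest=6 d=21 new=(10,17) → add node 8 parent=6 cost=16

Node count: 9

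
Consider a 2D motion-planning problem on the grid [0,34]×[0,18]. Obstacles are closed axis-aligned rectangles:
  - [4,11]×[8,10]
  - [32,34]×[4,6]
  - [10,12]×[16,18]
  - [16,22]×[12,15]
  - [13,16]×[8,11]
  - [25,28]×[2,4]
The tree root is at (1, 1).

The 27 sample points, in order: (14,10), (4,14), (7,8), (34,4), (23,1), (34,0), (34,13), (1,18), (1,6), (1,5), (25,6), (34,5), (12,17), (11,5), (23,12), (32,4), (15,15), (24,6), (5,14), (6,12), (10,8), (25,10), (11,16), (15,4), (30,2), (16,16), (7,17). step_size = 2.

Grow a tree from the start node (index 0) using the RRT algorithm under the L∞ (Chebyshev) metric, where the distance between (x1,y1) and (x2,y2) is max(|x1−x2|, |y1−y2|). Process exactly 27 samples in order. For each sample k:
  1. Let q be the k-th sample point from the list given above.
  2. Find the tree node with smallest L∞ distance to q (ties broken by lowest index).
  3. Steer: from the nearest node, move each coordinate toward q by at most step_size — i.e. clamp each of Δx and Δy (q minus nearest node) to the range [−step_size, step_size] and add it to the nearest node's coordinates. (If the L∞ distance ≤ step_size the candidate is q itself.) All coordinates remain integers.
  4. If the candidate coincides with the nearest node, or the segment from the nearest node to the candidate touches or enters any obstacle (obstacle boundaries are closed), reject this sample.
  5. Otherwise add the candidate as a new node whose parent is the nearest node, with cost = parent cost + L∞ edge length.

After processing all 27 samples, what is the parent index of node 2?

Parent of node 2: 1

1. q=(14,10) nearest=0 d=13 new=(3,3) → add node 1 parent=0 cost=2
2. q=(4,14) nearest=1 d=11 new=(4,5) → add node 2 parent=1 cost=4
3. q=(7,8) nearest=2 d=3 new=(6,7) → add node 3 parent=2 cost=6
4. q=(34,4) nearest=3 d=28 new=(8,5) → add node 4 parent=3 cost=8
5. q=(23,1) nearest=4 d=15 new=(10,3) → add node 5 parent=4 cost=10
6. q=(34,0) nearest=5 d=24 new=(12,1) → add node 6 parent=5 cost=12
7. q=(34,13) nearest=6 d=22 new=(14,3) → add node 7 parent=6 cost=14
8. q=(1,18) nearest=3 d=11 new=(4,9) → blocked by [4,11]×[8,10], reject
9. q=(1,6) nearest=1 d=3 new=(1,5) → add node 8 parent=1 cost=4
10. q=(1,5) nearest=8 d=0 → coincident, reject
11. q=(25,6) nearest=7 d=11 new=(16,5) → add node 9 parent=7 cost=16
12. q=(34,5) nearest=9 d=18 new=(18,5) → add node 10 parent=9 cost=18
13. q=(12,17) nearest=3 d=10 new=(8,9) → blocked by [4,11]×[8,10], reject
14. q=(11,5) nearest=5 d=2 new=(11,5) → add node 11 parent=5 cost=12
15. q=(23,12) nearest=9 d=7 new=(18,7) → add node 12 parent=9 cost=18
16. q=(32,4) nearest=10 d=14 new=(20,4) → add node 13 parent=10 cost=20
17. q=(15,15) nearest=12 d=8 new=(16,9) → blocked by [13,16]×[8,11], reject
18. q=(24,6) nearest=13 d=4 new=(22,6) → add node 14 parent=13 cost=22
19. q=(5,14) nearest=3 d=7 new=(5,9) → blocked by [4,11]×[8,10], reject
20. q=(6,12) nearest=3 d=5 new=(6,9) → blocked by [4,11]×[8,10], reject
21. q=(10,8) nearest=4 d=3 new=(10,7) → add node 15 parent=4 cost=10
22. q=(25,10) nearest=14 d=4 new=(24,8) → add node 16 parent=14 cost=24
23. q=(11,16) nearest=3 d=9 new=(8,9) → blocked by [4,11]×[8,10], reject
24. q=(15,4) nearest=7 d=1 new=(15,4) → add node 17 parent=7 cost=15
25. q=(30,2) nearest=16 d=6 new=(26,6) → add node 18 parent=16 cost=26
26. q=(16,16) nearest=16 d=8 new=(22,10) → add node 19 parent=16 cost=26
27. q=(7,17) nearest=3 d=10 new=(7,9) → blocked by [4,11]×[8,10], reject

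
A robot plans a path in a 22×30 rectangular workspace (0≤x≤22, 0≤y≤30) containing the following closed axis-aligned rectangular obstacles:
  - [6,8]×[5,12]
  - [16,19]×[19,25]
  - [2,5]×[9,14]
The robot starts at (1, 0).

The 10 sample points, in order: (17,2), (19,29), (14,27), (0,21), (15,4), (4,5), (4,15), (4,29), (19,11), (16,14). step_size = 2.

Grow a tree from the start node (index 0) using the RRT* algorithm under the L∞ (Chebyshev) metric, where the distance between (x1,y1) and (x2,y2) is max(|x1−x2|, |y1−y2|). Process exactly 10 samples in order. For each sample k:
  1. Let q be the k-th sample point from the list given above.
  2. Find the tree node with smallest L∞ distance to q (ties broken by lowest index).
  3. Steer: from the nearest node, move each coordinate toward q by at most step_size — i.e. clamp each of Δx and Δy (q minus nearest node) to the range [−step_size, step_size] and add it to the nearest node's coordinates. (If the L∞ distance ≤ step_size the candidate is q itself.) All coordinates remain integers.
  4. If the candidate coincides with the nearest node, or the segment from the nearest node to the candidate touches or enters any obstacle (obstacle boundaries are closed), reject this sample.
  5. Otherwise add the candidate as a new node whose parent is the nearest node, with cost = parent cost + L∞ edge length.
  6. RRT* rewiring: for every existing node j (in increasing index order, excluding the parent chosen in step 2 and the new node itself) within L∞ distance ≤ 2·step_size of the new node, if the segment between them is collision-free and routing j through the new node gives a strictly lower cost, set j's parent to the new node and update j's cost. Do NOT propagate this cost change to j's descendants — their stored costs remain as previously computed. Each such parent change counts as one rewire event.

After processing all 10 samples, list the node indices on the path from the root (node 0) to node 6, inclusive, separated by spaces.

Path: 0 1 2 3 6

1. q=(17,2) nearest=0 d=16 new=(3,2) → add node 1 parent=0 cost=2
2. q=(19,29) nearest=1 d=27 new=(5,4) → add node 2 parent=1 cost=4
3. q=(14,27) nearest=2 d=23 new=(7,6) → blocked by [6,8]×[5,12], reject
4. q=(0,21) nearest=2 d=17 new=(3,6) → add node 3 parent=2 cost=6
5. q=(15,4) nearest=2 d=10 new=(7,4) → add node 4 parent=2 cost=6
6. q=(4,5) nearest=2 d=1 new=(4,5) → add node 5 parent=2 cost=5
7. q=(4,15) nearest=3 d=9 new=(4,8) → add node 6 parent=3 cost=8
8. q=(4,29) nearest=6 d=21 new=(4,10) → blocked by [2,5]×[9,14], reject
9. q=(19,11) nearest=4 d=12 new=(9,6) → blocked by [6,8]×[5,12], reject
10. q=(16,14) nearest=4 d=10 new=(9,6) → blocked by [6,8]×[5,12], reject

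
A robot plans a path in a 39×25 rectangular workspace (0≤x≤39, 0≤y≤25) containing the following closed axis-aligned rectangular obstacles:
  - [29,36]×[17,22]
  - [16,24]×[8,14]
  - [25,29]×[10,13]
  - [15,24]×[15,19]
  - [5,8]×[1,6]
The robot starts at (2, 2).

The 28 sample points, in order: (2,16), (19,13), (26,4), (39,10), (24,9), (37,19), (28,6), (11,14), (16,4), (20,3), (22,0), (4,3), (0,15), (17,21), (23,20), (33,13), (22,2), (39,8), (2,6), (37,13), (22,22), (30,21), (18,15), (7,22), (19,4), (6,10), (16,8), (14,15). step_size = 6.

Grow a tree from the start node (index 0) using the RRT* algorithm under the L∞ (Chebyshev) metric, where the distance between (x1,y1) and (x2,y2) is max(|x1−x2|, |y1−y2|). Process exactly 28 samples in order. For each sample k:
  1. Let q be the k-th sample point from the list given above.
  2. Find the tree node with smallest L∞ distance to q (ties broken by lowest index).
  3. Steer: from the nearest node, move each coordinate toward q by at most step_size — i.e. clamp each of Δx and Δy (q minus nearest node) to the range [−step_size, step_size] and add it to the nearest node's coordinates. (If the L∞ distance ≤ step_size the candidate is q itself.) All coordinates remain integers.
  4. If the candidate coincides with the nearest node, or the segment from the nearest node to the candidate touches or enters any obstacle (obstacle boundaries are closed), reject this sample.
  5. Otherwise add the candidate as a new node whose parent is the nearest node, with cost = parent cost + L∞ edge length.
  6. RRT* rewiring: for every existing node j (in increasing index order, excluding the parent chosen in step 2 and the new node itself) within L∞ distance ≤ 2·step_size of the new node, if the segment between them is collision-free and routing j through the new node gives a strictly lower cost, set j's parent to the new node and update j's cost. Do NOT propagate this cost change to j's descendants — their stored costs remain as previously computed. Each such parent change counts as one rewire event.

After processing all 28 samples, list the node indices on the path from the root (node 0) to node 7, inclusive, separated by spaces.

1. q=(2,16) nearest=0 d=14 new=(2,8) → add node 1 parent=0 cost=6
2. q=(19,13) nearest=0 d=17 new=(8,8) → blocked by [5,8]×[1,6], reject
3. q=(26,4) nearest=0 d=24 new=(8,4) → blocked by [5,8]×[1,6], reject
4. q=(39,10) nearest=0 d=37 new=(8,8) → blocked by [5,8]×[1,6], reject
5. q=(24,9) nearest=0 d=22 new=(8,8) → blocked by [5,8]×[1,6], reject
6. q=(37,19) nearest=0 d=35 new=(8,8) → blocked by [5,8]×[1,6], reject
7. q=(28,6) nearest=0 d=26 new=(8,6) → blocked by [5,8]×[1,6], reject
8. q=(11,14) nearest=1 d=9 new=(8,14) → add node 2 parent=1 cost=12
9. q=(16,4) nearest=2 d=10 new=(14,8) → add node 3 parent=2 cost=18
10. q=(20,3) nearest=3 d=6 new=(20,3) → add node 4 parent=3 cost=24
11. q=(22,0) nearest=4 d=3 new=(22,0) → add node 5 parent=4 cost=27
12. q=(4,3) nearest=0 d=2 new=(4,3) → add node 6 parent=0 cost=2
13. q=(0,15) nearest=1 d=7 new=(0,14) → add node 7 parent=1 cost=12
14. q=(17,21) nearest=2 d=9 new=(14,20) → add node 8 parent=2 cost=18
15. q=(23,20) nearest=8 d=9 new=(20,20) → add node 9 parent=8 cost=24
16. q=(33,13) nearest=4 d=13 new=(26,9) → add node 10 parent=4 cost=30
17. q=(22,2) nearest=4 d=2 new=(22,2) → add node 11 parent=4 cost=26
18. q=(39,8) nearest=10 d=13 new=(32,8) → add node 12 parent=10 cost=36
19. q=(2,6) nearest=1 d=2 new=(2,6) → add node 13 parent=1 cost=8
20. q=(37,13) nearest=12 d=5 new=(37,13) → add node 14 parent=12 cost=41
21. q=(22,22) nearest=9 d=2 new=(22,22) → add node 15 parent=9 cost=26
22. q=(30,21) nearest=14 d=8 new=(31,19) → blocked by [29,36]×[17,22], reject
23. q=(18,15) nearest=8 d=5 new=(18,15) → blocked by [15,24]×[15,19], reject
24. q=(7,22) nearest=8 d=7 new=(8,22) → add node 16 parent=8 cost=24
25. q=(19,4) nearest=4 d=1 new=(19,4) → add node 17 parent=4 cost=25
26. q=(6,10) nearest=1 d=4 new=(6,10) → add node 18 parent=1 cost=10; rewire 16→18 (22<24)
27. q=(16,8) nearest=3 d=2 new=(16,8) → blocked by [16,24]×[8,14], reject
28. q=(14,15) nearest=8 d=5 new=(14,15) → add node 19 parent=8 cost=23

Path: 0 1 7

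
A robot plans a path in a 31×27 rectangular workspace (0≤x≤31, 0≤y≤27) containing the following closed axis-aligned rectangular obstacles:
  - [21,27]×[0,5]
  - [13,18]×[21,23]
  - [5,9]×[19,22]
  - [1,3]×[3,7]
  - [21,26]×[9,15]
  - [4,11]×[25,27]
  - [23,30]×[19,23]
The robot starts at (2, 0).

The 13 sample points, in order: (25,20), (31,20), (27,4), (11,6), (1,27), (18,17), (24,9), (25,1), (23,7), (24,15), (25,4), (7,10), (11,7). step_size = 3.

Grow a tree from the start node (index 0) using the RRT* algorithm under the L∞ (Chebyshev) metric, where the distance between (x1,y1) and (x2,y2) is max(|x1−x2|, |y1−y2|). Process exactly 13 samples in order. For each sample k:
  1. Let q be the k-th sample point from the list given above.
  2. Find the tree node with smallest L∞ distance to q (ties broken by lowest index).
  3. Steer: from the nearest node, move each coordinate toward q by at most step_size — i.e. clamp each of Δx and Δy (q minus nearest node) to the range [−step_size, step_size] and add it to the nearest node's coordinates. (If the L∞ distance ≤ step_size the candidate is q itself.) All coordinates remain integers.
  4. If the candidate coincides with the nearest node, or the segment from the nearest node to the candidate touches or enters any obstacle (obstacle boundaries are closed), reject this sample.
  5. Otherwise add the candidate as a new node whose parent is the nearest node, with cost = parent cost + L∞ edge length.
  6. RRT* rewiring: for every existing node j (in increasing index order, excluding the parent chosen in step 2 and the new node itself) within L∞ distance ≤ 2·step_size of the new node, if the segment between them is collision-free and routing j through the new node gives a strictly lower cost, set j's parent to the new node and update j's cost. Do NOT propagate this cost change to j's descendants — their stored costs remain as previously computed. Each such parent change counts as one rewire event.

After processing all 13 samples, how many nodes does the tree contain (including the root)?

Node count: 12

1. q=(25,20) nearest=0 d=23 new=(5,3) → add node 1 parent=0 cost=3
2. q=(31,20) nearest=1 d=26 new=(8,6) → add node 2 parent=1 cost=6
3. q=(27,4) nearest=2 d=19 new=(11,4) → add node 3 parent=2 cost=9
4. q=(11,6) nearest=3 d=2 new=(11,6) → add node 4 parent=3 cost=11
5. q=(1,27) nearest=2 d=21 new=(5,9) → add node 5 parent=2 cost=9
6. q=(18,17) nearest=2 d=11 new=(11,9) → add node 6 parent=2 cost=9
7. q=(24,9) nearest=3 d=13 new=(14,7) → add node 7 parent=3 cost=12
8. q=(25,1) nearest=7 d=11 new=(17,4) → add node 8 parent=7 cost=15
9. q=(23,7) nearest=8 d=6 new=(20,7) → add node 9 parent=8 cost=18
10. q=(24,15) nearest=9 d=8 new=(23,10) → blocked by [21,26]×[9,15], reject
11. q=(25,4) nearest=9 d=5 new=(23,4) → blocked by [21,27]×[0,5], reject
12. q=(7,10) nearest=5 d=2 new=(7,10) → add node 10 parent=5 cost=11
13. q=(11,7) nearest=4 d=1 new=(11,7) → add node 11 parent=4 cost=12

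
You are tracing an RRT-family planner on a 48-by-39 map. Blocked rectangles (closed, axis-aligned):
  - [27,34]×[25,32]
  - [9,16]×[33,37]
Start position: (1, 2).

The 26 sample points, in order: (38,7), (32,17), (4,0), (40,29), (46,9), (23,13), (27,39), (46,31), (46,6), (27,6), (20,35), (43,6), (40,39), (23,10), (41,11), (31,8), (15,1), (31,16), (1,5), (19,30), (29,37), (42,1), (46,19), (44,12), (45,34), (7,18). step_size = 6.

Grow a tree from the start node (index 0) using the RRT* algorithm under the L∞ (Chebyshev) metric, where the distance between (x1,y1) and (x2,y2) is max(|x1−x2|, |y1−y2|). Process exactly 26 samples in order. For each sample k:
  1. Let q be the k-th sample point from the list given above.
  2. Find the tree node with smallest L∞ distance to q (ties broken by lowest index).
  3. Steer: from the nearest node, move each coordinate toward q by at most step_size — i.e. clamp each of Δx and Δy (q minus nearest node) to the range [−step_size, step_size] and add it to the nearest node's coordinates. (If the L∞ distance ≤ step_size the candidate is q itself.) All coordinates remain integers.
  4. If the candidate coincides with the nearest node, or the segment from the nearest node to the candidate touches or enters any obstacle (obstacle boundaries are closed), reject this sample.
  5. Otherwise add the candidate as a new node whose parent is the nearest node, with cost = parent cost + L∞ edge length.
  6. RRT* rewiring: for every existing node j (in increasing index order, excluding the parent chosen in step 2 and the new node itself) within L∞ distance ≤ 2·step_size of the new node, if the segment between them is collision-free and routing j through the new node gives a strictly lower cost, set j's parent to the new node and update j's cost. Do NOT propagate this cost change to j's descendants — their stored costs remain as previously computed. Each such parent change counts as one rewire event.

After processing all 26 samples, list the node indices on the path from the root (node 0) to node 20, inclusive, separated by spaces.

1. q=(38,7) nearest=0 d=37 new=(7,7) → add node 1 parent=0 cost=6
2. q=(32,17) nearest=1 d=25 new=(13,13) → add node 2 parent=1 cost=12
3. q=(4,0) nearest=0 d=3 new=(4,0) → add node 3 parent=0 cost=3
4. q=(40,29) nearest=2 d=27 new=(19,19) → add node 4 parent=2 cost=18
5. q=(46,9) nearest=4 d=27 new=(25,13) → add node 5 parent=4 cost=24
6. q=(23,13) nearest=5 d=2 new=(23,13) → add node 6 parent=5 cost=26
7. q=(27,39) nearest=4 d=20 new=(25,25) → add node 7 parent=4 cost=24
8. q=(46,31) nearest=5 d=21 new=(31,19) → add node 8 parent=5 cost=30
9. q=(46,6) nearest=8 d=15 new=(37,13) → add node 9 parent=8 cost=36
10. q=(27,6) nearest=5 d=7 new=(27,7) → add node 10 parent=5 cost=30
11. q=(20,35) nearest=7 d=10 new=(20,31) → add node 11 parent=7 cost=30
12. q=(43,6) nearest=9 d=7 new=(43,7) → add node 12 parent=9 cost=42
13. q=(40,39) nearest=7 d=15 new=(31,31) → blocked by [27,34]×[25,32], reject
14. q=(23,10) nearest=5 d=3 new=(23,10) → add node 13 parent=5 cost=27
15. q=(41,11) nearest=9 d=4 new=(41,11) → add node 14 parent=9 cost=40
16. q=(31,8) nearest=10 d=4 new=(31,8) → add node 15 parent=10 cost=34
17. q=(15,1) nearest=1 d=8 new=(13,1) → add node 16 parent=1 cost=12; rewire 6→16 (24<26); rewire 13→16 (22<27)
18. q=(31,16) nearest=8 d=3 new=(31,16) → add node 17 parent=8 cost=33
19. q=(1,5) nearest=0 d=3 new=(1,5) → add node 18 parent=0 cost=3
20. q=(19,30) nearest=11 d=1 new=(19,30) → add node 19 parent=11 cost=31
21. q=(29,37) nearest=11 d=9 new=(26,37) → add node 20 parent=11 cost=36
22. q=(42,1) nearest=12 d=6 new=(42,1) → add node 21 parent=12 cost=48
23. q=(46,19) nearest=14 d=8 new=(46,17) → add node 22 parent=14 cost=46
24. q=(44,12) nearest=14 d=3 new=(44,12) → add node 23 parent=14 cost=43
25. q=(45,34) nearest=8 d=15 new=(37,25) → add node 24 parent=8 cost=36; rewire 22→24 (45<46)
26. q=(7,18) nearest=2 d=6 new=(7,18) → add node 25 parent=2 cost=18; rewire 19→25 (30<31)

Path: 0 1 2 4 7 11 20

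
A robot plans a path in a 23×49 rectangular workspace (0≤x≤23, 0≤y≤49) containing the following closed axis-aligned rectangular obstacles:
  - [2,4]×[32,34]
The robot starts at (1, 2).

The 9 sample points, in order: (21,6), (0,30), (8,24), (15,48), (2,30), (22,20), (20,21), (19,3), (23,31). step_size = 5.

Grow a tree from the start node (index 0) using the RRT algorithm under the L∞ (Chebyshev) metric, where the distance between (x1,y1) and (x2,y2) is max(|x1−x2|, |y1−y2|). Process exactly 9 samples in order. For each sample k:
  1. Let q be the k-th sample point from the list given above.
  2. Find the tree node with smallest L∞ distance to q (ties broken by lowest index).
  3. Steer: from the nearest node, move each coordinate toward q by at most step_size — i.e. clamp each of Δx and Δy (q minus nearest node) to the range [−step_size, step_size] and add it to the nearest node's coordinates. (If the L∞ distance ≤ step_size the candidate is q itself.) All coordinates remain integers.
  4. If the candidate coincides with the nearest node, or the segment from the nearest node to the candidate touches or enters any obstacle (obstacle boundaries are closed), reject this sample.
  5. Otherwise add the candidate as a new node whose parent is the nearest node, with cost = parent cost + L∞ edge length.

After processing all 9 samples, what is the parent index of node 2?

1. q=(21,6) nearest=0 d=20 new=(6,6) → add node 1 parent=0 cost=5
2. q=(0,30) nearest=1 d=24 new=(1,11) → add node 2 parent=1 cost=10
3. q=(8,24) nearest=2 d=13 new=(6,16) → add node 3 parent=2 cost=15
4. q=(15,48) nearest=3 d=32 new=(11,21) → add node 4 parent=3 cost=20
5. q=(2,30) nearest=4 d=9 new=(6,26) → add node 5 parent=4 cost=25
6. q=(22,20) nearest=4 d=11 new=(16,20) → add node 6 parent=4 cost=25
7. q=(20,21) nearest=6 d=4 new=(20,21) → add node 7 parent=6 cost=29
8. q=(19,3) nearest=1 d=13 new=(11,3) → add node 8 parent=1 cost=10
9. q=(23,31) nearest=7 d=10 new=(23,26) → add node 9 parent=7 cost=34

Parent of node 2: 1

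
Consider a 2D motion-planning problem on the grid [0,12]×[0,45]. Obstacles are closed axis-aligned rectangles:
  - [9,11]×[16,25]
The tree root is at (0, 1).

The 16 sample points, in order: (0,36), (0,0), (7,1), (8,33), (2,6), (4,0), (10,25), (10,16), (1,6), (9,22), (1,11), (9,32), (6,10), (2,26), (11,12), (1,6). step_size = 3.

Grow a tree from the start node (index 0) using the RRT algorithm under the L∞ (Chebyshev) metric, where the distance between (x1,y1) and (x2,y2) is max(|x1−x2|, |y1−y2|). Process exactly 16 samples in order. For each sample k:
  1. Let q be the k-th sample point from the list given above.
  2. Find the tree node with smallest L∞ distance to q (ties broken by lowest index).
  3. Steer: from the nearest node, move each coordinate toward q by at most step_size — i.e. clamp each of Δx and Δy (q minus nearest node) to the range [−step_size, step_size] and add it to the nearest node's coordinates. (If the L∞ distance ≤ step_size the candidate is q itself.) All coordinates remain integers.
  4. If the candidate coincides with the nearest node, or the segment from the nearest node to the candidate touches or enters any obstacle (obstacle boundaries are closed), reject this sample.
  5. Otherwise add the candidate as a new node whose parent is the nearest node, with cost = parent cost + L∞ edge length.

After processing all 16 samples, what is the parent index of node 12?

Parent of node 12: 8

1. q=(0,36) nearest=0 d=35 new=(0,4) → add node 1 parent=0 cost=3
2. q=(0,0) nearest=0 d=1 new=(0,0) → add node 2 parent=0 cost=1
3. q=(7,1) nearest=0 d=7 new=(3,1) → add node 3 parent=0 cost=3
4. q=(8,33) nearest=1 d=29 new=(3,7) → add node 4 parent=1 cost=6
5. q=(2,6) nearest=4 d=1 new=(2,6) → add node 5 parent=4 cost=7
6. q=(4,0) nearest=3 d=1 new=(4,0) → add node 6 parent=3 cost=4
7. q=(10,25) nearest=4 d=18 new=(6,10) → add node 7 parent=4 cost=9
8. q=(10,16) nearest=7 d=6 new=(9,13) → add node 8 parent=7 cost=12
9. q=(1,6) nearest=5 d=1 new=(1,6) → add node 9 parent=5 cost=8
10. q=(9,22) nearest=8 d=9 new=(9,16) → blocked by [9,11]×[16,25], reject
11. q=(1,11) nearest=4 d=4 new=(1,10) → add node 10 parent=4 cost=9
12. q=(9,32) nearest=8 d=19 new=(9,16) → blocked by [9,11]×[16,25], reject
13. q=(6,10) nearest=7 d=0 → coincident, reject
14. q=(2,26) nearest=8 d=13 new=(6,16) → add node 11 parent=8 cost=15
15. q=(11,12) nearest=8 d=2 new=(11,12) → add node 12 parent=8 cost=14
16. q=(1,6) nearest=9 d=0 → coincident, reject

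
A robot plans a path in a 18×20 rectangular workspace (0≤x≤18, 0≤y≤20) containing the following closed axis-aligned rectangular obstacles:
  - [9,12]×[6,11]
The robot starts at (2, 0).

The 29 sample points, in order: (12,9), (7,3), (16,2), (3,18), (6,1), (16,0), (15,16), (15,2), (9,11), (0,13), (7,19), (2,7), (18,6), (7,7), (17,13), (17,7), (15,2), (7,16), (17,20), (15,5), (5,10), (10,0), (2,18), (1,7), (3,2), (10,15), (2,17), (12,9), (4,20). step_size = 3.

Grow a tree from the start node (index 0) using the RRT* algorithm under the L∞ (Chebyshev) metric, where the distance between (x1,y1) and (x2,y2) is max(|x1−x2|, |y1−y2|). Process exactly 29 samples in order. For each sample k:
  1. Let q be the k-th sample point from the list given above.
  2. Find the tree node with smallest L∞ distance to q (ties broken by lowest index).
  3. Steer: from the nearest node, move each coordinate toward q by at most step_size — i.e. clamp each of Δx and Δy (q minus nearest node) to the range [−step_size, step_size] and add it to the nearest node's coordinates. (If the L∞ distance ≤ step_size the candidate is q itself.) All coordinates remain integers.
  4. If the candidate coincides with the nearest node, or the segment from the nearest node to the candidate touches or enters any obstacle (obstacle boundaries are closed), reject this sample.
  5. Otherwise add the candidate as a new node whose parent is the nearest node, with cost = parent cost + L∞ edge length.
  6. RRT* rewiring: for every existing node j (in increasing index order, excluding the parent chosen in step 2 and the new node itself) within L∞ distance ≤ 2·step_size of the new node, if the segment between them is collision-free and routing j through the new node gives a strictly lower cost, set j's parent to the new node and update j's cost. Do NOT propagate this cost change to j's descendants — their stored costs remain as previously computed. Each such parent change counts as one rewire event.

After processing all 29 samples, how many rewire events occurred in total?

1. q=(12,9) nearest=0 d=10 new=(5,3) → add node 1 parent=0 cost=3
2. q=(7,3) nearest=1 d=2 new=(7,3) → add node 2 parent=1 cost=5
3. q=(16,2) nearest=2 d=9 new=(10,2) → add node 3 parent=2 cost=8
4. q=(3,18) nearest=1 d=15 new=(3,6) → add node 4 parent=1 cost=6
5. q=(6,1) nearest=1 d=2 new=(6,1) → add node 5 parent=1 cost=5
6. q=(16,0) nearest=3 d=6 new=(13,0) → add node 6 parent=3 cost=11
7. q=(15,16) nearest=4 d=12 new=(6,9) → add node 7 parent=4 cost=9
8. q=(15,2) nearest=6 d=2 new=(15,2) → add node 8 parent=6 cost=13
9. q=(9,11) nearest=7 d=3 new=(9,11) → blocked by [9,12]×[6,11], reject
10. q=(0,13) nearest=7 d=6 new=(3,12) → add node 9 parent=7 cost=12
11. q=(7,19) nearest=9 d=7 new=(6,15) → add node 10 parent=9 cost=15
12. q=(2,7) nearest=4 d=1 new=(2,7) → add node 11 parent=4 cost=7
13. q=(18,6) nearest=8 d=4 new=(18,5) → add node 12 parent=8 cost=16
14. q=(7,7) nearest=7 d=2 new=(7,7) → add node 13 parent=7 cost=11
15. q=(17,13) nearest=12 d=8 new=(17,8) → add node 14 parent=12 cost=19
16. q=(17,7) nearest=14 d=1 new=(17,7) → add node 15 parent=14 cost=20
17. q=(15,2) nearest=8 d=0 → coincident, reject
18. q=(7,16) nearest=10 d=1 new=(7,16) → add node 16 parent=10 cost=16
19. q=(17,20) nearest=16 d=10 new=(10,19) → add node 17 parent=16 cost=19
20. q=(15,5) nearest=15 d=2 new=(15,5) → add node 18 parent=15 cost=22
21. q=(5,10) nearest=7 d=1 new=(5,10) → add node 19 parent=7 cost=10
22. q=(10,0) nearest=3 d=2 new=(10,0) → add node 20 parent=3 cost=10; rewire 18→20 (15<22)
23. q=(2,18) nearest=10 d=4 new=(3,18) → add node 21 parent=10 cost=18
24. q=(1,7) nearest=11 d=1 new=(1,7) → add node 22 parent=11 cost=8
25. q=(3,2) nearest=0 d=2 new=(3,2) → add node 23 parent=0 cost=2; rewire 13→23 (7<11); rewire 22→23 (7<8)
26. q=(10,15) nearest=16 d=3 new=(10,15) → add node 24 parent=16 cost=19
27. q=(2,17) nearest=21 d=1 new=(2,17) → add node 25 parent=21 cost=19
28. q=(12,9) nearest=18 d=4 new=(12,8) → blocked by [9,12]×[6,11], reject
29. q=(4,20) nearest=21 d=2 new=(4,20) → add node 26 parent=21 cost=20

Rewire events: 3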